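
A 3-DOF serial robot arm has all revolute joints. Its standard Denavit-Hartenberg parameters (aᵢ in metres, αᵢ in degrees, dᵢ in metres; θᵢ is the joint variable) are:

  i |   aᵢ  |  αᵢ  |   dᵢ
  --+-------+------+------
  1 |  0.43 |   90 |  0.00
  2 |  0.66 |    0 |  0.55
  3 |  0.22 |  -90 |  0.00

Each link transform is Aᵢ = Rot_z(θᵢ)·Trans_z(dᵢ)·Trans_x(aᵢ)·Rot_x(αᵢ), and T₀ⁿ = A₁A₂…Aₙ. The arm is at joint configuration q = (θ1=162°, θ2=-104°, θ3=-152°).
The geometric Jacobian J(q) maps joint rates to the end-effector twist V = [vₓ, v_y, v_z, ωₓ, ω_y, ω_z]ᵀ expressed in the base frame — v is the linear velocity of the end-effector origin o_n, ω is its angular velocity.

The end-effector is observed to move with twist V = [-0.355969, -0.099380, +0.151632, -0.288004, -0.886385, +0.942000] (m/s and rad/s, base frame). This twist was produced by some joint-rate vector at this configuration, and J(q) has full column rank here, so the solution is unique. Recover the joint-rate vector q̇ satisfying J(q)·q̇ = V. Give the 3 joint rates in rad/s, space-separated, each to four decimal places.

0.9420 -0.6390 -0.2930

o_n = [-0.0365, 0.5902, -0.4269]
J₁: ẑ×o_n = [-0.5902, -0.0365, 0.0000], ω = ẑ
J2: z=[0.3090, 0.9511, 0.0000] o=[-0.4090, 0.1329, 0.0000] → [-0.4060, 0.1319, -0.2129, 0.3090, 0.9511, 0.0000]
J3: z=[0.3090, 0.9511, 0.0000] o=[-0.0871, 0.6066, -0.6404] → [0.2030, -0.0660, -0.0532, 0.3090, 0.9511, 0.0000]
q̇ = J⁺·V = [0.9420, -0.6390, -0.2930]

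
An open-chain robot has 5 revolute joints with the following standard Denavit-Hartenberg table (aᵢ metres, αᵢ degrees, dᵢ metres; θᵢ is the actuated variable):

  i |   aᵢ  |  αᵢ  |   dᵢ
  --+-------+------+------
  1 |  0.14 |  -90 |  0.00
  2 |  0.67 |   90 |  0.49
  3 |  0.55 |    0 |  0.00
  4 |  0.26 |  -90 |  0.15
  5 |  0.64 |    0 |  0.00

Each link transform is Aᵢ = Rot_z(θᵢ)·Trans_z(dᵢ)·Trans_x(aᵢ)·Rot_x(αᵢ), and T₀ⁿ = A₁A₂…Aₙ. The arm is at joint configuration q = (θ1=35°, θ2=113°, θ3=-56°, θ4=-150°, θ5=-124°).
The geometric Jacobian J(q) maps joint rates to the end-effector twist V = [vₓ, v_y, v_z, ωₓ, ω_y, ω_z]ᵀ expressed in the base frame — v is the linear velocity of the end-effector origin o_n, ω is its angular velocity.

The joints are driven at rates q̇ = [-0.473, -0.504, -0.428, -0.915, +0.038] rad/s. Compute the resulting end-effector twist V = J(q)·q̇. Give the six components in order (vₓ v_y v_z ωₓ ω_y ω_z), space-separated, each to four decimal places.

0.8414 0.0929 0.3500 -0.6987 -1.1462 0.0671

o_n = [0.2919, 0.1936, -1.2468]
J₁: ẑ×o_n = [-0.1936, 0.2919, 0.0000], ω = ẑ
J2: z=[-0.5736, 0.8192, 0.0000] o=[0.1147, 0.0803, 0.0000] → [-1.0213, -0.7151, -0.2101, -0.5736, 0.8192, 0.0000]
J3: z=[0.7540, 0.5280, -0.3907] o=[-0.3808, 0.3315, -0.6167] → [-0.3865, 0.2122, -0.4592, 0.7540, 0.5280, -0.3907]
J4: z=[0.7540, 0.5280, -0.3907] o=[-0.2177, -0.1109, -0.8998] → [-0.0642, 0.0625, -0.0395, 0.7540, 0.5280, -0.3907]
J5: z=[0.6558, -0.6380, 0.4035] o=[-0.0952, 0.1140, -0.7433] → [0.2891, 0.4864, 0.2991, 0.6558, -0.6380, 0.4035]
V = J·q̇ = [0.8414, 0.0929, 0.3500, -0.6987, -1.1462, 0.0671]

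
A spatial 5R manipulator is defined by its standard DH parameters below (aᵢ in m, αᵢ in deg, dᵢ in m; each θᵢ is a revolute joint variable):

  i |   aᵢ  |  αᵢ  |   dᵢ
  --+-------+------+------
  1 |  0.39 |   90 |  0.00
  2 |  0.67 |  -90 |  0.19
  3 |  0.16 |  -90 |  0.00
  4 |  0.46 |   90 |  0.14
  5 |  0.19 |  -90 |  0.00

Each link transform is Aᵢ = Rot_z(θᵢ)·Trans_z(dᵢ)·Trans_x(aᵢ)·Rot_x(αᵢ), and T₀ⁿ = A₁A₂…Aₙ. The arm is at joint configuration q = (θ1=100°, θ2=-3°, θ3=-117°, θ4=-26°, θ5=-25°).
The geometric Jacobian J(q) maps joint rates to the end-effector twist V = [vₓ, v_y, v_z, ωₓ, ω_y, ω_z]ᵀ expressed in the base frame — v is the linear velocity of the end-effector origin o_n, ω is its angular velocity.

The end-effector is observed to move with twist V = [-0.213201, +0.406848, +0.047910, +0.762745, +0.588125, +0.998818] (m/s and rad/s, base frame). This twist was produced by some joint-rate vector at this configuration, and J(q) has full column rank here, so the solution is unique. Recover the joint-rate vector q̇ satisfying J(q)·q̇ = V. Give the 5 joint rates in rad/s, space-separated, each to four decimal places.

0.4740 0.7300 0.3830 0.4290 0.1830

o_n = [0.7145, 0.9348, 0.2562]
J₁: ẑ×o_n = [-0.9348, 0.7145, 0.0000], ω = ẑ
J2: z=[0.9848, 0.1736, 0.0000] o=[-0.0677, 0.3841, 0.0000] → [0.0445, -0.2523, 0.4066, 0.9848, 0.1736, 0.0000]
J3: z=[-0.0091, 0.0515, 0.9986] o=[0.0032, 1.0760, -0.0351] → [0.1560, 0.7129, -0.0354, -0.0091, 0.0515, 0.9986]
J4: z=[0.2926, 0.9551, -0.0466] o=[0.1562, 1.0293, -0.0313] → [0.2702, -0.1101, -0.5609, 0.2926, 0.9551, -0.0466]
J5: z=[-0.4273, 0.1742, 0.8871] o=[0.5907, 1.0528, 0.1734] → [0.1191, 0.1452, 0.0288, -0.4273, 0.1742, 0.8871]
q̇ = J⁺·V = [0.4740, 0.7300, 0.3830, 0.4290, 0.1830]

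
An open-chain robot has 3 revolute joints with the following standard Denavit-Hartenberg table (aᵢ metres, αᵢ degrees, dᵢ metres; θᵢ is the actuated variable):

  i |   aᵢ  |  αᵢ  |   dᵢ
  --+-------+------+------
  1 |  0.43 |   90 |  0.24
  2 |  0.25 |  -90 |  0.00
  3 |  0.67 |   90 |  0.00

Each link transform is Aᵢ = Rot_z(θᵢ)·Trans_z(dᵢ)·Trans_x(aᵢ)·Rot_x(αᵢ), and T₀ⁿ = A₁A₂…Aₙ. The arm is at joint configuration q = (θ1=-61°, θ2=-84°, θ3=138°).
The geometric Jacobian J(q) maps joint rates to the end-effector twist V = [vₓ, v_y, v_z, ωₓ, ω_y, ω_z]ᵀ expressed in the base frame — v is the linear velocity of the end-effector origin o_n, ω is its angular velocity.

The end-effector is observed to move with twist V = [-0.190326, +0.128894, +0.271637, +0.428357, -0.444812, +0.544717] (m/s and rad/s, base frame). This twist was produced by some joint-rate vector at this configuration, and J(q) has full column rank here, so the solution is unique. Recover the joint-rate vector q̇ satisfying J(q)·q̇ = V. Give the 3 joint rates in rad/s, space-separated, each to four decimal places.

0.4820 -0.1590 0.6000

o_n = [0.5880, -0.1361, 0.4865]
J₁: ẑ×o_n = [0.1361, 0.5880, -0.0000], ω = ẑ
J2: z=[-0.8746, -0.4848, 0.0000] o=[0.2085, -0.3761, 0.2400] → [-0.1195, 0.2156, -0.0259, -0.8746, -0.4848, 0.0000]
J3: z=[0.4822, -0.8698, 0.1045] o=[0.2211, -0.3989, -0.0086] → [-0.4582, -0.2004, 0.4459, 0.4822, -0.8698, 0.1045]
q̇ = J⁺·V = [0.4820, -0.1590, 0.6000]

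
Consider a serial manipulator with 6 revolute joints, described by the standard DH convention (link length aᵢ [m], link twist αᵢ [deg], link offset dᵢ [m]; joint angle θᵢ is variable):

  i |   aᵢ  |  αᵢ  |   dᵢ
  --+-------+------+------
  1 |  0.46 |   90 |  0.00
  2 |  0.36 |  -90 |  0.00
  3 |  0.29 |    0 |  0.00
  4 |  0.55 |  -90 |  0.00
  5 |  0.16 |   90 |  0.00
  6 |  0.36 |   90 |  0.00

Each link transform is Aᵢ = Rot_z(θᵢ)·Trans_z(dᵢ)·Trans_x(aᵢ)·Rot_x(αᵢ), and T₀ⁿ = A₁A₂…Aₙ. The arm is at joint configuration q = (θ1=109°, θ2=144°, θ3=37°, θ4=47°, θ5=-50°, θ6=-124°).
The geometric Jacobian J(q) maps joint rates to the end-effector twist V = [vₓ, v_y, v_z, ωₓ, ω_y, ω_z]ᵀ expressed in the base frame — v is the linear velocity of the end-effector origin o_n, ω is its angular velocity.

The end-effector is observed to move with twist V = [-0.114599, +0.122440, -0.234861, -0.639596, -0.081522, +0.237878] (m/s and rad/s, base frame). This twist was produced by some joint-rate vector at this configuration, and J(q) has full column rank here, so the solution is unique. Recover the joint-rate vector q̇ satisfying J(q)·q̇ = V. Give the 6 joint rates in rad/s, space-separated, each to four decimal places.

o_n = [-0.5351, -0.4851, 0.5800]
J₁: ẑ×o_n = [0.4851, -0.5351, 0.0000], ω = ẑ
J2: z=[0.9455, 0.3256, 0.0000] o=[-0.1498, 0.4349, 0.0000] → [0.1888, -0.5484, -0.7444, 0.9455, 0.3256, 0.0000]
J3: z=[0.1914, -0.5558, -0.8090] o=[-0.0549, 0.1596, 0.2116] → [-0.7262, 0.3180, -0.3902, 0.1914, -0.5558, -0.8090]
J4: z=[0.1914, -0.5558, -0.8090] o=[-0.1590, -0.0744, 0.3477] → [-0.4613, 0.2599, -0.2877, 0.1914, -0.5558, -0.8090]
J5: z=[-0.3608, 0.7267, -0.5846] o=[-0.6610, -0.2965, 0.3815] → [0.0340, -0.0020, -0.0234, -0.3608, 0.7267, -0.5846]
J6: z=[0.8223, -0.0480, -0.5671] o=[-0.7314, -0.4061, 0.2887] → [-0.0587, -0.3508, -0.0555, 0.8223, -0.0480, -0.5671]
q̇ = J⁺·V = [0.7210, -0.0280, 0.5890, 0.1940, 0.4510, -0.7300]

0.7210 -0.0280 0.5890 0.1940 0.4510 -0.7300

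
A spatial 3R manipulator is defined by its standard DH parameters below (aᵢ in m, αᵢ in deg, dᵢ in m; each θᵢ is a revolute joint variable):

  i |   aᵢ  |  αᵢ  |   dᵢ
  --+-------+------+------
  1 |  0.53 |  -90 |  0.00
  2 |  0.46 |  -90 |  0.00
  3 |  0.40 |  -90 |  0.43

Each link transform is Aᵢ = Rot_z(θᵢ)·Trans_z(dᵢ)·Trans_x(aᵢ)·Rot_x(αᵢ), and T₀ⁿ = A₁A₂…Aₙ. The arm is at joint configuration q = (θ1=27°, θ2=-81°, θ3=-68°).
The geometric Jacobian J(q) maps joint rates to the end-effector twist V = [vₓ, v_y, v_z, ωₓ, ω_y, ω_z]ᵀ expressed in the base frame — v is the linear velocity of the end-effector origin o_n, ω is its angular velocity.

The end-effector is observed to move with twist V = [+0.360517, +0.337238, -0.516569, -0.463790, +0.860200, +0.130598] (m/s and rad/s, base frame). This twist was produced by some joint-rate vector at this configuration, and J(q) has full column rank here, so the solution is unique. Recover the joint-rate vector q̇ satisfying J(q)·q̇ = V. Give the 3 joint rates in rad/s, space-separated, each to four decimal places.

0.1270 0.9770 -0.0230

o_n = [0.7673, 0.8072, 0.5351]
J₁: ẑ×o_n = [-0.8072, 0.7673, 0.0000], ω = ẑ
J2: z=[-0.4540, 0.8910, 0.0000] o=[0.4722, 0.2406, 0.0000] → [0.4767, 0.2429, -0.5201, -0.4540, 0.8910, 0.0000]
J3: z=[0.8800, 0.4484, -0.1564] o=[0.5364, 0.2733, 0.4543] → [0.1197, -0.1072, 0.3663, 0.8800, 0.4484, -0.1564]
q̇ = J⁺·V = [0.1270, 0.9770, -0.0230]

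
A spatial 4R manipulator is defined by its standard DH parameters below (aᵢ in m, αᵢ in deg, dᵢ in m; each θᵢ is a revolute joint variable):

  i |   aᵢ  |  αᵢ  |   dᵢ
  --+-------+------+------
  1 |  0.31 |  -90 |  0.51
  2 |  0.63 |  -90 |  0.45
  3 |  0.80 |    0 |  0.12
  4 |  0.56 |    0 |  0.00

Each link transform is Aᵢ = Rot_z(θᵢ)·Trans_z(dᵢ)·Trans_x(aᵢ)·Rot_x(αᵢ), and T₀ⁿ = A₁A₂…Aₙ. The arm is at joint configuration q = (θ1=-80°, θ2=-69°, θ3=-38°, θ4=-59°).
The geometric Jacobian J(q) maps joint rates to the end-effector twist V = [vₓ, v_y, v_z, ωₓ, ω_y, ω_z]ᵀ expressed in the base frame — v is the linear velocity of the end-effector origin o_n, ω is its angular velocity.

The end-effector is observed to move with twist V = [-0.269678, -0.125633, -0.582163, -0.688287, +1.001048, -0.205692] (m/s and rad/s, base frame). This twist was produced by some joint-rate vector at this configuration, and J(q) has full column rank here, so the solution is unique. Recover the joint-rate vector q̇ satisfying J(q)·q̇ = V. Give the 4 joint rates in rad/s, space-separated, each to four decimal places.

o_n = [1.6231, -0.5762, 1.5800]
J₁: ẑ×o_n = [0.5762, 1.6231, -0.0000], ω = ẑ
J2: z=[0.9848, 0.1736, 0.0000] o=[0.0538, -0.3053, 0.5100] → [0.1858, -1.0537, -0.5393, 0.9848, 0.1736, 0.0000]
J3: z=[0.1621, -0.9194, -0.3584] o=[0.5362, -0.4495, 1.0982] → [-0.4884, -0.4676, 0.9787, 0.1621, -0.9194, -0.3584]
J4: z=[0.1621, -0.9194, -0.3584] o=[1.0799, -0.6968, 1.6437] → [0.1018, -0.1843, 0.5189, 0.1621, -0.9194, -0.3584]
q̇ = J⁺·V = [-0.6300, -0.5040, -0.5210, -0.6630]

-0.6300 -0.5040 -0.5210 -0.6630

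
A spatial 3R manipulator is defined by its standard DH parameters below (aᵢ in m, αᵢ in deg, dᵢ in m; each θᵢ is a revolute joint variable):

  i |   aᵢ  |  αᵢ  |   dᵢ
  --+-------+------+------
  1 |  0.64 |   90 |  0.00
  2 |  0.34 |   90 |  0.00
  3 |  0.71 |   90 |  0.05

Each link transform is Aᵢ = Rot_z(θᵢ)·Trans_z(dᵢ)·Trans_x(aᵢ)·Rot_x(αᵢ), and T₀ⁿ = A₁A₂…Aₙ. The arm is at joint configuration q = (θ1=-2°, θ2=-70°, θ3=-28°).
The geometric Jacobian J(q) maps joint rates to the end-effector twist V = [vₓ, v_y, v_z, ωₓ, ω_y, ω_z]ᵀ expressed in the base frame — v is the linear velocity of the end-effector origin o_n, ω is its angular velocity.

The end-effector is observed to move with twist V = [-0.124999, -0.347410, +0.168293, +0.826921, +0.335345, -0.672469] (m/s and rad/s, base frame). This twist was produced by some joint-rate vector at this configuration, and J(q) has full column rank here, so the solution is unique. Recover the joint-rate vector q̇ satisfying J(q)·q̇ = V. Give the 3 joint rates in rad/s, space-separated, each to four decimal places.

o_n = [0.9348, 0.3009, -0.9257]
J₁: ẑ×o_n = [-0.3009, 0.9348, 0.0000], ω = ẑ
J2: z=[-0.0349, -0.9994, 0.0000] o=[0.6396, -0.0223, 0.0000] → [0.9251, -0.0323, 0.2837, -0.0349, -0.9994, 0.0000]
J3: z=[-0.9391, 0.0328, -0.3420] o=[0.7558, -0.0264, -0.3195] → [0.0921, -0.6305, -0.3132, -0.9391, 0.0328, -0.3420]
q̇ = J⁺·V = [-0.9690, -0.3640, -0.8670]

-0.9690 -0.3640 -0.8670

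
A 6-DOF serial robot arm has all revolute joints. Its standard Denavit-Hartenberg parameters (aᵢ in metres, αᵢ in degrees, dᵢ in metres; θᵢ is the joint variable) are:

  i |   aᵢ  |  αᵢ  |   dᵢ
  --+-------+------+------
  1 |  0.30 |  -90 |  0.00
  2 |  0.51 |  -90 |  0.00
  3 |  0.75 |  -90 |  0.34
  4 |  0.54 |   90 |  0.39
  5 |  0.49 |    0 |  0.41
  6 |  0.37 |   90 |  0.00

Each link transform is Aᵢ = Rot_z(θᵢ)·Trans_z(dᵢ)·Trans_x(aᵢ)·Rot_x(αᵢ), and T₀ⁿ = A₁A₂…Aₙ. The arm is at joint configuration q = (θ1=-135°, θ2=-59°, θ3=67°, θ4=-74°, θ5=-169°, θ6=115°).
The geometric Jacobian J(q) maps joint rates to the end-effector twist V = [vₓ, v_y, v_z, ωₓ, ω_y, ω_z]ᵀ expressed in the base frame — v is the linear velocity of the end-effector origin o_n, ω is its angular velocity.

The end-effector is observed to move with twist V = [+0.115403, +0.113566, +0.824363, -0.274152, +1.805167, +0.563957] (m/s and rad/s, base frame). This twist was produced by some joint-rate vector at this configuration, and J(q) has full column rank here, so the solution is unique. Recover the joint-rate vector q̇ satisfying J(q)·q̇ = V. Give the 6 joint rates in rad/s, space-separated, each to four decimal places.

-0.0310 -0.5280 -0.9910 0.4120 -0.7780 -0.1050

o_n = [-1.1764, -0.6155, 0.2139]
J₁: ẑ×o_n = [0.6155, -1.1764, 0.0000], ω = ẑ
J2: z=[0.7071, -0.7071, 0.0000] o=[-0.2121, -0.2121, 0.0000] → [-0.1513, -0.1513, -0.9671, 0.7071, -0.7071, 0.0000]
J3: z=[-0.6061, -0.6061, -0.5150] o=[-0.3979, -0.3979, 0.4372] → [0.0232, 0.2657, -0.3400, -0.6061, -0.6061, -0.5150]
J4: z=[0.0589, 0.6115, -0.7890] o=[-1.1988, -0.2225, 0.5132] → [-0.4931, -0.0000, -0.0369, 0.0589, 0.6115, -0.7890]
J5: z=[0.5954, -0.6560, -0.4639] o=[-1.6085, -0.2229, -0.0120] → [-0.3303, -0.3350, 0.0497, 0.5954, -0.6560, -0.4639]
J6: z=[0.5954, -0.6560, -0.4639] o=[-0.9845, -0.3362, 0.0653] → [-0.2270, 0.0006, -0.2922, 0.5954, -0.6560, -0.4639]
q̇ = J⁺·V = [-0.0310, -0.5280, -0.9910, 0.4120, -0.7780, -0.1050]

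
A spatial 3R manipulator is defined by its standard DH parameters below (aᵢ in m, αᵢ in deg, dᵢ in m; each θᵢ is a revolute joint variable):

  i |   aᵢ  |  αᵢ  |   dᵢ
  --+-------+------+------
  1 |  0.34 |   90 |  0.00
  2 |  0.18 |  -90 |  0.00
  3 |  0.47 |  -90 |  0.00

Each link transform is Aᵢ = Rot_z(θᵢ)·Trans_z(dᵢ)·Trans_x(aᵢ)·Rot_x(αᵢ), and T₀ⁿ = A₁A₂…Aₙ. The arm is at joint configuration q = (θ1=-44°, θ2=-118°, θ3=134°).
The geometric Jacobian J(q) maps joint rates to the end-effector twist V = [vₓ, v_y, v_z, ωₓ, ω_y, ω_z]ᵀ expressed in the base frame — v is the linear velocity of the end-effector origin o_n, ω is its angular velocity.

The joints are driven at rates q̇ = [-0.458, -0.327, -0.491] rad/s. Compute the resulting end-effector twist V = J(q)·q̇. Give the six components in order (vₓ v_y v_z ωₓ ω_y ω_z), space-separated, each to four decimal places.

0.0671 -0.1022 -0.1691 -0.0847 0.5364 -0.2275

o_n = [0.5289, -0.0408, 0.1293]
J₁: ẑ×o_n = [0.0408, 0.5289, -0.0000], ω = ẑ
J2: z=[-0.6947, -0.7193, 0.0000] o=[0.2446, -0.2362, 0.0000] → [-0.0930, 0.0898, 0.0688, -0.6947, -0.7193, 0.0000]
J3: z=[0.6351, -0.6133, -0.4695] o=[0.1838, -0.1775, -0.1589] → [-0.1126, -0.3451, 0.2985, 0.6351, -0.6133, -0.4695]
V = J·q̇ = [0.0671, -0.1022, -0.1691, -0.0847, 0.5364, -0.2275]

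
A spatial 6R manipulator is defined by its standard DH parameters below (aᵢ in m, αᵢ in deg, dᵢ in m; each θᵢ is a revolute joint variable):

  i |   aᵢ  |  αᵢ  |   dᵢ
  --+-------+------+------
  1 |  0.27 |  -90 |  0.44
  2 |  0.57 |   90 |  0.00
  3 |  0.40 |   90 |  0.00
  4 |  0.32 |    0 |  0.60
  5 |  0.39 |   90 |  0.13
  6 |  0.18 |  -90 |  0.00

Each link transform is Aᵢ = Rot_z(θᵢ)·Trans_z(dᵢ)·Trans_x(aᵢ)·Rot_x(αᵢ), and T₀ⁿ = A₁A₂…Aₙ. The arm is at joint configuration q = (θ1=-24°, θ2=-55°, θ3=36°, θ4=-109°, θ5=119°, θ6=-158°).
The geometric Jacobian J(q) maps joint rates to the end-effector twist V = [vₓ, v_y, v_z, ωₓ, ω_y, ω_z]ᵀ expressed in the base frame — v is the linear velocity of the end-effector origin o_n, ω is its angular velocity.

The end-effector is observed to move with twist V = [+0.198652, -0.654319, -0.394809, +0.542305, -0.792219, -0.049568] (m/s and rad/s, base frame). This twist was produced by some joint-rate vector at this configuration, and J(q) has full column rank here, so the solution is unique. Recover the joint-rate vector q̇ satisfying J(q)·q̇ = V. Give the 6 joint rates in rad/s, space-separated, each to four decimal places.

-0.6610 0.6970 0.1300 0.9960 0.5450 0.4560

o_n = [1.0706, -0.7317, 1.4163]
J₁: ẑ×o_n = [0.7317, 1.0706, -0.0000], ω = ẑ
J2: z=[0.4067, 0.9135, 0.0000] o=[0.2467, -0.1098, 0.4400] → [0.8919, -0.3971, -1.0057, 0.4067, 0.9135, 0.0000]
J3: z=[-0.7483, 0.3332, 0.5736] o=[0.5453, -0.2428, 0.9069] → [0.4501, 0.6824, 0.1909, -0.7483, 0.3332, 0.5736]
J4: z=[-0.0211, -0.8762, 0.4815] o=[0.8105, -0.1035, 1.1720] → [0.0885, 0.1304, 0.2411, -0.0211, -0.8762, 0.4815]
J5: z=[-0.0211, -0.8762, 0.4815] o=[0.9552, -0.7663, 1.2183] → [-0.1901, 0.0597, 0.1004, -0.0211, -0.8762, 0.4815]
J6: z=[0.8521, -0.2676, -0.4498] o=[1.1565, -0.7239, 1.5743] → [0.0388, 0.1733, -0.0296, 0.8521, -0.2676, -0.4498]
q̇ = J⁺·V = [-0.6610, 0.6970, 0.1300, 0.9960, 0.5450, 0.4560]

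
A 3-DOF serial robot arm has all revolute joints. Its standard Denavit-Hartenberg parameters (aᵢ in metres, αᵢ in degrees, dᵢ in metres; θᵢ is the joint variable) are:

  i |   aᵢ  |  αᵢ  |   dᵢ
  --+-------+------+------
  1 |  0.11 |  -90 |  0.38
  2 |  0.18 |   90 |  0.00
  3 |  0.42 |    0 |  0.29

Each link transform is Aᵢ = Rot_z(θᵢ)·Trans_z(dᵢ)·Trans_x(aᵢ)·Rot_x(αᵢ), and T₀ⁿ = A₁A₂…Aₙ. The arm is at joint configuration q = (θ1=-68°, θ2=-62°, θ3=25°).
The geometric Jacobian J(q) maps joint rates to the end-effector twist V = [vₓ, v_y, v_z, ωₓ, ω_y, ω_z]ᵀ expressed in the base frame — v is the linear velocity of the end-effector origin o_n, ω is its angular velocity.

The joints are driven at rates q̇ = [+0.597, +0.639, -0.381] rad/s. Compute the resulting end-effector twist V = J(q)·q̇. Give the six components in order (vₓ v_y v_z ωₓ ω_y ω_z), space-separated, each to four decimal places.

o_n = [0.2085, -0.0421, 1.0112]
J₁: ẑ×o_n = [0.0421, 0.2085, -0.0000], ω = ẑ
J2: z=[0.9272, 0.3746, 0.0000] o=[0.0412, -0.1020, 0.3800] → [0.2364, -0.5852, -0.0072, 0.9272, 0.3746, 0.0000]
J3: z=[-0.3308, 0.8187, 0.4695] o=[0.0729, -0.1803, 0.5389] → [0.3217, 0.2199, -0.1567, -0.3308, 0.8187, 0.4695]
V = J·q̇ = [0.0537, -0.3333, 0.0551, 0.7185, -0.0725, 0.4181]

0.0537 -0.3333 0.0551 0.7185 -0.0725 0.4181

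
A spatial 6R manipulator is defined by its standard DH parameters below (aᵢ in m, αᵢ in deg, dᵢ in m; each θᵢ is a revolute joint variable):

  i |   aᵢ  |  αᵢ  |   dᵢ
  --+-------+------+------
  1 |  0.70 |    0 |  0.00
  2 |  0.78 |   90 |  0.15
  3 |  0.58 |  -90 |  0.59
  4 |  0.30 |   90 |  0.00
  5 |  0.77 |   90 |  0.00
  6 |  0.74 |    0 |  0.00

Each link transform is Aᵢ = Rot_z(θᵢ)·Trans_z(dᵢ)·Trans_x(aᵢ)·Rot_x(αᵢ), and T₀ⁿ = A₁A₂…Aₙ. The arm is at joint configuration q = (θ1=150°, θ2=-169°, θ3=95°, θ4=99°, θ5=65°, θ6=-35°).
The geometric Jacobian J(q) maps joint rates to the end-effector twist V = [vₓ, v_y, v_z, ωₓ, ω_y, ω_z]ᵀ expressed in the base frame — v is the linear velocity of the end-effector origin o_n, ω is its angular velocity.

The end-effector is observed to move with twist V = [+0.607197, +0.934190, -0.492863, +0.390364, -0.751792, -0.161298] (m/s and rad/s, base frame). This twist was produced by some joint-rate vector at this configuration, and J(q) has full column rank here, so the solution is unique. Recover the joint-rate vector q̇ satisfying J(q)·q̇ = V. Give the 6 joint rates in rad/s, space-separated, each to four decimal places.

o_n = [-0.9756, 0.7039, 0.0641]
J₁: ẑ×o_n = [-0.7039, -0.9756, 0.0000], ω = ẑ
J2: z=[0.0000, 0.0000, 1.0000] o=[-0.6062, 0.3500, 0.0000] → [-0.3539, -0.3694, 0.0000, 0.0000, 0.0000, 1.0000]
J3: z=[-0.3256, -0.9455, 0.0000] o=[0.1313, 0.0961, 0.1500] → [0.0812, -0.0280, -1.2445, -0.3256, -0.9455, 0.0000]
J4: z=[-0.9419, 0.3243, -0.0872] o=[-0.1086, -0.4453, 0.7278] → [-0.1151, -0.5496, -0.8013, -0.9419, 0.3243, -0.0872]
J5: z=[-0.0305, 0.1759, 0.9839] o=[-0.0083, -0.1665, 0.6810] → [-0.9650, -0.9706, 0.1437, -0.0305, 0.1759, 0.9839]
J6: z=[0.7012, 0.7053, -0.1044] o=[-0.5567, 0.3623, 0.5695] → [-0.3208, 0.3981, 0.5349, 0.7012, 0.7053, -0.1044]
q̇ = J⁺·V = [-0.1150, 0.7170, 0.6980, -0.4330, -0.7860, 0.2650]

-0.1150 0.7170 0.6980 -0.4330 -0.7860 0.2650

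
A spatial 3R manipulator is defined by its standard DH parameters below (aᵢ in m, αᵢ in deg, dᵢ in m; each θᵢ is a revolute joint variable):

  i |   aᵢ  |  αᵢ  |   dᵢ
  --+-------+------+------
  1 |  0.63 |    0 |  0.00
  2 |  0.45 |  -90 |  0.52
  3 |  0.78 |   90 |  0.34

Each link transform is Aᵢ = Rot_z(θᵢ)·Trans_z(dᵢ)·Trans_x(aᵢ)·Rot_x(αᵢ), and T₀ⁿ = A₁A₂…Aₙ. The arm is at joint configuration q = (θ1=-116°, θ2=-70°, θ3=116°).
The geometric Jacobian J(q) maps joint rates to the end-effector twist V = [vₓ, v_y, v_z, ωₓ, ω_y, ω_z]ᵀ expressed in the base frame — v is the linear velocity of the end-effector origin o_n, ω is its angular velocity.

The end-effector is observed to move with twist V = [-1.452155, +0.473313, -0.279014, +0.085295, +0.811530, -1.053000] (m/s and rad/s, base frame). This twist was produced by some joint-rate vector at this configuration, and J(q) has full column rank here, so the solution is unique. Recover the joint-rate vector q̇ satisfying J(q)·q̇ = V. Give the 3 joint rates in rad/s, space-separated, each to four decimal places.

-0.9520 -0.1010 -0.8160

o_n = [-0.4192, -0.8931, -0.1811]
J₁: ẑ×o_n = [0.8931, -0.4192, 0.0000], ω = ẑ
J2: z=[0.0000, 0.0000, 1.0000] o=[-0.2762, -0.5662, 0.0000] → [0.3268, -0.1430, 0.0000, 0.0000, 0.0000, 1.0000]
J3: z=[-0.1045, -0.9945, 0.0000] o=[-0.7237, -0.5192, 0.5200] → [0.6972, -0.0733, 0.3419, -0.1045, -0.9945, 0.0000]
q̇ = J⁺·V = [-0.9520, -0.1010, -0.8160]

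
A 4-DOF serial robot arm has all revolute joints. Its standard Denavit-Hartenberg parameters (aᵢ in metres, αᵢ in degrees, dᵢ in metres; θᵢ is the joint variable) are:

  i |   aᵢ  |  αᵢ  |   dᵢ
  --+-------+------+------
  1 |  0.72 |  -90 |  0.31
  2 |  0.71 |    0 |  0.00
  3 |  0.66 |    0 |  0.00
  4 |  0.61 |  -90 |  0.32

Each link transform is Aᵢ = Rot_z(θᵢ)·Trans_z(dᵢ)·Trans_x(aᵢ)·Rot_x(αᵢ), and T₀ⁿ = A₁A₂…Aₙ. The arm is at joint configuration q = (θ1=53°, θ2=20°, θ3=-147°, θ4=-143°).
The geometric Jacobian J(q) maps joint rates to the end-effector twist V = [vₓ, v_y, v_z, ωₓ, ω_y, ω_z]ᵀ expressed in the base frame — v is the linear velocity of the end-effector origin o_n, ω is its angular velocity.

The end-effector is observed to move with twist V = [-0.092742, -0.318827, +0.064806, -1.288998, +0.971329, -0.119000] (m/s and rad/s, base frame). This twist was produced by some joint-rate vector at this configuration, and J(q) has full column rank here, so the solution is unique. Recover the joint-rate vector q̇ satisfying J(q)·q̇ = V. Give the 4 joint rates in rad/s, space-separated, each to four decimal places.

o_n = [0.3402, 0.9832, -0.0157]
J₁: ẑ×o_n = [-0.9832, 0.3402, 0.0000], ω = ẑ
J2: z=[-0.7986, 0.6018, 0.0000] o=[0.4333, 0.5750, 0.3100] → [-0.1960, -0.2601, -0.2700, -0.7986, 0.6018, 0.0000]
J3: z=[-0.7986, 0.6018, 0.0000] o=[0.8348, 1.1079, 0.0672] → [-0.0499, -0.0662, 0.3972, -0.7986, 0.6018, 0.0000]
J4: z=[-0.7986, 0.6018, 0.0000] o=[0.5958, 0.7906, 0.5943] → [-0.3671, -0.4872, 0.0000, -0.7986, 0.6018, 0.0000]
q̇ = J⁺·V = [-0.1190, 0.8560, 0.7450, 0.0130]

-0.1190 0.8560 0.7450 0.0130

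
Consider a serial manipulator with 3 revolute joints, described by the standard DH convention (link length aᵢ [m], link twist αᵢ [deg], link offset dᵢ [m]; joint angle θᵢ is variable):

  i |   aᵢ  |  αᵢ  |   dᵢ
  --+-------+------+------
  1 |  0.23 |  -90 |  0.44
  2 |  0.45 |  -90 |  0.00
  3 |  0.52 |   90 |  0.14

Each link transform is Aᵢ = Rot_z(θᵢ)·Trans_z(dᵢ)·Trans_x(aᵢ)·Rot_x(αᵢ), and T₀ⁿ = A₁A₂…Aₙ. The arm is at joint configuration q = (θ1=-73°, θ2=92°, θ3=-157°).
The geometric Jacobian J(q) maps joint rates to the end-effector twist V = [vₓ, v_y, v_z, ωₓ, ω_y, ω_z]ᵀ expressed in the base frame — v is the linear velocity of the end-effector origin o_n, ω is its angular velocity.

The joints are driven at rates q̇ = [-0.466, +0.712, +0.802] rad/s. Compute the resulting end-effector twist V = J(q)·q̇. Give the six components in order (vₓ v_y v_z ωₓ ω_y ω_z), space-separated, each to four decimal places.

0.3595 -0.0081 -0.0639 0.4465 0.9747 -0.4380

o_n = [0.2209, -0.0277, 0.4735]
J₁: ẑ×o_n = [0.0277, 0.2209, -0.0000], ω = ẑ
J2: z=[0.9563, 0.2924, 0.0000] o=[0.0672, -0.2200, 0.4400] → [0.0098, -0.0321, 0.1389, 0.9563, 0.2924, 0.0000]
J3: z=[-0.2922, 0.9557, 0.0349] o=[0.0627, -0.2049, -0.0097] → [0.4557, 0.1467, -0.2031, -0.2922, 0.9557, 0.0349]
V = J·q̇ = [0.3595, -0.0081, -0.0639, 0.4465, 0.9747, -0.4380]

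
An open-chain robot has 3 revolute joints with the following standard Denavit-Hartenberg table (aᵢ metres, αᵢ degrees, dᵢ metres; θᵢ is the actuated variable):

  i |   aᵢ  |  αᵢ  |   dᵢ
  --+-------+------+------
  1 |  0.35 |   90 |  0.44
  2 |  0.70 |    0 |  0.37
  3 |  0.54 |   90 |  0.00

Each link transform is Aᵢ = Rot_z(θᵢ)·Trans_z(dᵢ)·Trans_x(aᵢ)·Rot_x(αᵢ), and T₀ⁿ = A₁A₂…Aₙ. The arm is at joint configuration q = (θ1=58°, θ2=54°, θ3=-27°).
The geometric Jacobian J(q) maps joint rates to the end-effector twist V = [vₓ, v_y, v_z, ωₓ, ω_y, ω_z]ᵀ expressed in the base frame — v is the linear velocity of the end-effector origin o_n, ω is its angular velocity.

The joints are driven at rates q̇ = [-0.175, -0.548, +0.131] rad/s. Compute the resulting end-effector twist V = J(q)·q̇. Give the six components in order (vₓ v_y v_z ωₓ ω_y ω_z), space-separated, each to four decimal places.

0.3687 0.1797 -0.4261 -0.3536 0.2210 -0.1750

o_n = [0.9723, 0.8577, 1.2515]
J₁: ẑ×o_n = [-0.8577, 0.9723, 0.0000], ω = ẑ
J2: z=[0.8480, -0.5299, 0.0000] o=[0.1855, 0.2968, 0.4400] → [-0.4300, -0.6882, 0.8926, 0.8480, -0.5299, 0.0000]
J3: z=[0.8480, -0.5299, 0.0000] o=[0.7173, 0.4497, 1.0063] → [-0.1299, -0.2079, 0.4811, 0.8480, -0.5299, 0.0000]
V = J·q̇ = [0.3687, 0.1797, -0.4261, -0.3536, 0.2210, -0.1750]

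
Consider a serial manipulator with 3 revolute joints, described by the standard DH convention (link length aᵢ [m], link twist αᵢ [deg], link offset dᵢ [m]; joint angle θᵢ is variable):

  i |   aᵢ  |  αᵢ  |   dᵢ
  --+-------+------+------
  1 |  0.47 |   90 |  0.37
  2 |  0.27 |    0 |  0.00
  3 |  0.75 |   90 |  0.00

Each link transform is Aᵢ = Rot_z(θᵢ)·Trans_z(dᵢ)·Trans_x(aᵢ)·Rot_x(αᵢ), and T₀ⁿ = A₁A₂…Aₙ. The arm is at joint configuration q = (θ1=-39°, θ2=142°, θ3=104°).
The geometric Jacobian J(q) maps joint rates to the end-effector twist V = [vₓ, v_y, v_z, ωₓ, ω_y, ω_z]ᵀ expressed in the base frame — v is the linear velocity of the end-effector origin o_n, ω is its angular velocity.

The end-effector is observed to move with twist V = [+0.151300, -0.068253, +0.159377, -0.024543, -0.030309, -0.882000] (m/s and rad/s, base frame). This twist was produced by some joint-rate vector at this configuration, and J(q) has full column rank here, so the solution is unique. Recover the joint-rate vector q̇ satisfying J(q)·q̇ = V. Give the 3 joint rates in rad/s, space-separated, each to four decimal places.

-0.8820 -0.8050 0.8440

o_n = [-0.0372, 0.0301, -0.1489]
J₁: ẑ×o_n = [-0.0301, -0.0372, 0.0000], ω = ẑ
J2: z=[-0.6293, -0.7771, 0.0000] o=[0.3653, -0.2958, 0.3700] → [0.4033, -0.3266, -0.5178, -0.6293, -0.7771, 0.0000]
J3: z=[-0.6293, -0.7771, 0.0000] o=[0.1999, -0.1619, 0.5362] → [0.5325, -0.4312, -0.3051, -0.6293, -0.7771, 0.0000]
q̇ = J⁺·V = [-0.8820, -0.8050, 0.8440]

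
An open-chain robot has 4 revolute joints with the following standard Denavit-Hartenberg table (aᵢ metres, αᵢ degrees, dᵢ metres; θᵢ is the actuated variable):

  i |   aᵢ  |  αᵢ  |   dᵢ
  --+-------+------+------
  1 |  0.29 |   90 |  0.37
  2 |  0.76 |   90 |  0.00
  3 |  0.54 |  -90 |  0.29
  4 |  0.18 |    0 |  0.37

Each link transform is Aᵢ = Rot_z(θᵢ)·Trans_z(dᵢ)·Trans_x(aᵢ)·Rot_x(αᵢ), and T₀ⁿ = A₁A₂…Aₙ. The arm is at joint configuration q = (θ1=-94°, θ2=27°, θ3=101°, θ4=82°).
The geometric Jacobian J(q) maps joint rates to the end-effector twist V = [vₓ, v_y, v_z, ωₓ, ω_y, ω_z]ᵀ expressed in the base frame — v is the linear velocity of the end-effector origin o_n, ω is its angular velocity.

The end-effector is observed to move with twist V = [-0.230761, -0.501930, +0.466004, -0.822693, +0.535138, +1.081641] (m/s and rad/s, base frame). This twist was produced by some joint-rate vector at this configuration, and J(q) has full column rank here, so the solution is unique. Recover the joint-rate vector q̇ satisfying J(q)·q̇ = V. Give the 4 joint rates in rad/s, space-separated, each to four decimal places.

0.3390 0.8750 -0.8780 0.0890

o_n = [-0.5246, -0.5630, 0.4016]
J₁: ẑ×o_n = [0.5630, -0.5246, 0.0000], ω = ẑ
J2: z=[-0.9976, 0.0698, 0.0000] o=[-0.0202, -0.2893, 0.3700] → [0.0022, 0.0315, 0.3082, -0.9976, 0.0698, 0.0000]
J3: z=[-0.0317, -0.4529, -0.8910] o=[-0.0675, -0.9648, 0.7150] → [0.5000, 0.3974, -0.2198, -0.0317, -0.4529, -0.8910]
J4: z=[0.2514, 0.8592, -0.4456] o=[-0.5990, -0.9676, 0.4099] → [0.1732, -0.0311, 0.0378, 0.2514, 0.8592, -0.4456]
q̇ = J⁺·V = [0.3390, 0.8750, -0.8780, 0.0890]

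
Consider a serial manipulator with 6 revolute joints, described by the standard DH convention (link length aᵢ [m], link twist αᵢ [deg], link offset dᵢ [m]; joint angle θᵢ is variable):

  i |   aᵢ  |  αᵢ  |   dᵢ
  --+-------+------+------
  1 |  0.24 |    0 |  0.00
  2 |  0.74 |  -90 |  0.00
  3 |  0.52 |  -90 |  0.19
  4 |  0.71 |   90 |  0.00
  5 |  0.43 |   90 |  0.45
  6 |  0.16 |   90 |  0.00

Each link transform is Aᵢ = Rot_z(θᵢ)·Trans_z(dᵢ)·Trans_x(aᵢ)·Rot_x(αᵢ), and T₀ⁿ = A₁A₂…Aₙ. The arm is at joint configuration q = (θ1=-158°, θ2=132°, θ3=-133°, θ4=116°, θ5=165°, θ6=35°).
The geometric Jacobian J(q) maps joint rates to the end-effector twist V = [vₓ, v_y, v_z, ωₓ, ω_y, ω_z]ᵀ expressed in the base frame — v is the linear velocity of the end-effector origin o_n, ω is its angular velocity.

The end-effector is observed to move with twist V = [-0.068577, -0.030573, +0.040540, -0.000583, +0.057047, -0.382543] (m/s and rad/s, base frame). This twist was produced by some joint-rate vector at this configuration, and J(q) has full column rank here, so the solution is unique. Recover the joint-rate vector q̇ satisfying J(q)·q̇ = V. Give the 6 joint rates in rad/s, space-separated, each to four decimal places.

-0.0220 -0.3490 0.0600 -0.0420 0.0120 0.0160

o_n = [-0.1211, -0.3603, 0.7816]
J₁: ẑ×o_n = [0.3603, -0.1211, 0.0000], ω = ẑ
J2: z=[0.0000, 0.0000, 1.0000] o=[-0.2225, -0.0899, 0.0000] → [0.2704, 0.1015, -0.0000, 0.0000, 0.0000, 1.0000]
J3: z=[0.4384, 0.8988, 0.0000] o=[0.4426, -0.4143, 0.0000] → [0.7025, -0.3426, 0.5303, 0.4384, 0.8988, 0.0000]
J4: z=[0.6573, -0.3206, 0.6820] o=[0.2071, -0.0881, 0.3803] → [0.0570, -0.4876, -0.2842, 0.6573, -0.3206, 0.6820]
J5: z=[-0.7431, -0.1253, 0.6573] o=[0.1182, -0.7547, 0.1527] → [-0.3380, 0.3101, -0.3231, -0.7431, -0.1253, 0.6573]
J6: z=[0.6025, -0.5527, 0.5758] o=[-0.0910, -0.4568, 0.6575] → [-0.1241, -0.0920, 0.0415, 0.6025, -0.5527, 0.5758]
q̇ = J⁺·V = [-0.0220, -0.3490, 0.0600, -0.0420, 0.0120, 0.0160]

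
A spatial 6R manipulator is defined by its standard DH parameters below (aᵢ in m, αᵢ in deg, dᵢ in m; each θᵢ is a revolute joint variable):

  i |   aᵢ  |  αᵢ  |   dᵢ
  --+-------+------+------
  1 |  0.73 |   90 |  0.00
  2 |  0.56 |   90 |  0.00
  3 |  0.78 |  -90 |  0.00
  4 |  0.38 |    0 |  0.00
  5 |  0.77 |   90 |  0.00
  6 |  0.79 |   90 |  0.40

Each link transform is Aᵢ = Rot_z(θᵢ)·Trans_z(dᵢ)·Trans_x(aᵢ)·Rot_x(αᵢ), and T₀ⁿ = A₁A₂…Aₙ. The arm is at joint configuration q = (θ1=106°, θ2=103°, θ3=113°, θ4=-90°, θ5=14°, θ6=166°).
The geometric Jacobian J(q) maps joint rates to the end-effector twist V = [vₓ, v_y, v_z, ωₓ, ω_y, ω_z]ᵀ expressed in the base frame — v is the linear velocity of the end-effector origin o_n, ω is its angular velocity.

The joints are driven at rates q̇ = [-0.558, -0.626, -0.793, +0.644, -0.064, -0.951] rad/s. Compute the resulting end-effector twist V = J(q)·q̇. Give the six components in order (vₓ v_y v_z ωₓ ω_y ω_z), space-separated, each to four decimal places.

o_n = [-0.0402, 1.1806, 0.3327]
J₁: ẑ×o_n = [-1.1806, -0.0402, 0.0000], ω = ẑ
J2: z=[0.9613, 0.2756, 0.0000] o=[-0.2012, 0.7017, 0.0000] → [0.0917, -0.3198, 0.4159, 0.9613, 0.2756, 0.0000]
J3: z=[-0.2686, 0.9366, 0.2250] o=[-0.1665, 0.5806, 0.5456] → [-0.3344, -0.0288, -0.2795, -0.2686, 0.9366, 0.2250]
J4: z=[-0.4327, 0.0913, -0.8969] o=[0.5048, 0.8444, 0.2487] → [0.3092, 0.5251, -0.0957, -0.4327, 0.0913, -0.8969]
J5: z=[-0.4327, 0.0913, -0.8969] o=[0.4027, 1.2004, 0.3342] → [-0.0178, 0.3966, 0.0490, -0.4327, 0.0913, -0.8969]
J6: z=[-0.9000, -0.1016, 0.4238] o=[0.3624, 1.9631, 0.4313] → [0.3417, -0.2593, 0.6634, -0.9000, -0.1016, 0.4238]
V = J·q̇ = [0.7419, 0.8049, -0.7344, 0.2162, -0.7657, -1.6597]

0.7419 0.8049 -0.7344 0.2162 -0.7657 -1.6597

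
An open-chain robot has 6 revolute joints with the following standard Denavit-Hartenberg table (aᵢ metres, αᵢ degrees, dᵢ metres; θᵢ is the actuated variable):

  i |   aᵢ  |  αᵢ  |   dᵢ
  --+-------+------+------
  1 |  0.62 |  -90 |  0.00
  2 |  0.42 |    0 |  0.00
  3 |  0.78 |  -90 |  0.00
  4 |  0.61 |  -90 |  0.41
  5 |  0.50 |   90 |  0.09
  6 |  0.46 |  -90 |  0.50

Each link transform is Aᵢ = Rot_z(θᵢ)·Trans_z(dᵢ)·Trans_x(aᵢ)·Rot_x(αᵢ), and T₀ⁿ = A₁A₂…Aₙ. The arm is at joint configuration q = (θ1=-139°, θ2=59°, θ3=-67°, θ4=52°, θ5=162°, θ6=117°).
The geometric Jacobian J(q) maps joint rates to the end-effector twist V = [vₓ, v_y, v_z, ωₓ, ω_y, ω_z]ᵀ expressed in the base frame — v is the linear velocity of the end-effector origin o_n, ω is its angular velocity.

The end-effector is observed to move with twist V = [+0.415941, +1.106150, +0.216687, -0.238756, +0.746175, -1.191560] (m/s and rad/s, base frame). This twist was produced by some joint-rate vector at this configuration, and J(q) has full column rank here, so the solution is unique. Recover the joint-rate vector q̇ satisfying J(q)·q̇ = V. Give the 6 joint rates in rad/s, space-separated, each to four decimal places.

o_n = [-1.5817, -0.4581, -0.1105]
J₁: ẑ×o_n = [0.4581, -1.5817, 0.0000], ω = ẑ
J2: z=[0.6561, -0.7547, 0.0000] o=[-0.4679, -0.4068, 0.0000] → [0.0834, 0.0725, -0.8743, 0.6561, -0.7547, 0.0000]
J3: z=[0.6561, -0.7547, 0.0000] o=[-0.6312, -0.5487, -0.3600] → [-0.1883, -0.1637, -0.6580, 0.6561, -0.7547, 0.0000]
J4: z=[-0.1050, -0.0913, -0.9903] o=[-1.2141, -1.0554, -0.2515] → [0.5786, 0.3788, -0.0963, -0.1050, -0.0913, -0.9903]
J5: z=[0.1850, 0.9766, -0.1097] o=[-1.8532, -0.9741, -0.6052] → [0.5397, -0.1213, -0.1697, 0.1850, 0.9766, -0.1097]
J6: z=[-0.2020, 0.1470, 0.9683] o=[-1.3557, -0.9647, -0.5028] → [-0.4328, -0.1396, -0.0691, -0.2020, 0.1470, 0.9683]
q̇ = J⁺·V = [-0.5590, 0.1040, -0.6090, 0.3570, 0.4430, -0.2380]

-0.5590 0.1040 -0.6090 0.3570 0.4430 -0.2380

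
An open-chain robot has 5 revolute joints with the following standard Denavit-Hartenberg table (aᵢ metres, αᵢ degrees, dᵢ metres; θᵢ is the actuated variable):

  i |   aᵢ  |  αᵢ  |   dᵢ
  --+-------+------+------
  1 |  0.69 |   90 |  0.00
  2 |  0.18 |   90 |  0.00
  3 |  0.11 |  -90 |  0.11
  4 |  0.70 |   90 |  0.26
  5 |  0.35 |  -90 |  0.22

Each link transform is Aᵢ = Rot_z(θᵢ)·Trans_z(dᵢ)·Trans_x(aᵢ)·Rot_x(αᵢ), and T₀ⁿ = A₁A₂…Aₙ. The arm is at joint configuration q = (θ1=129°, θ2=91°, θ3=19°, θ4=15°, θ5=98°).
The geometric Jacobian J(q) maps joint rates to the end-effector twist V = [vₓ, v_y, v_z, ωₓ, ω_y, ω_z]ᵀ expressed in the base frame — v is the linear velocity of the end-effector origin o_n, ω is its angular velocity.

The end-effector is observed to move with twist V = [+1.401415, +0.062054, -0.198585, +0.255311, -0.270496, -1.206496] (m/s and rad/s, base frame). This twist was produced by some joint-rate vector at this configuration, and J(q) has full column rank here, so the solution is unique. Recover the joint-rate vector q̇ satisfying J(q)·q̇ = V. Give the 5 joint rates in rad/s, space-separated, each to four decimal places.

o_n = [0.1241, 1.1699, 0.7378]
J₁: ẑ×o_n = [-1.1699, 0.1241, 0.0000], ω = ẑ
J2: z=[0.7771, 0.6293, 0.0000] o=[-0.4342, 0.5362, 0.0000] → [0.4643, -0.5733, 0.1411, 0.7771, 0.6293, 0.0000]
J3: z=[-0.6292, 0.7770, 0.0175] o=[-0.4323, 0.5338, 0.1800] → [0.4223, 0.3607, -0.8326, -0.6292, 0.7770, 0.0175]
J4: z=[0.7312, 0.5994, -0.3255] o=[-0.4725, 0.6404, 0.2859] → [0.4432, -0.5246, 0.0296, 0.7312, 0.5994, -0.3255]
J5: z=[-0.5396, 0.8003, 0.2615] o=[0.0097, 0.7853, 0.8373] → [-0.1802, -0.0238, -0.2991, -0.5396, 0.8003, 0.2615]
q̇ = J⁺·V = [-0.8130, -0.3420, 0.5380, 0.4760, -0.9480]

-0.8130 -0.3420 0.5380 0.4760 -0.9480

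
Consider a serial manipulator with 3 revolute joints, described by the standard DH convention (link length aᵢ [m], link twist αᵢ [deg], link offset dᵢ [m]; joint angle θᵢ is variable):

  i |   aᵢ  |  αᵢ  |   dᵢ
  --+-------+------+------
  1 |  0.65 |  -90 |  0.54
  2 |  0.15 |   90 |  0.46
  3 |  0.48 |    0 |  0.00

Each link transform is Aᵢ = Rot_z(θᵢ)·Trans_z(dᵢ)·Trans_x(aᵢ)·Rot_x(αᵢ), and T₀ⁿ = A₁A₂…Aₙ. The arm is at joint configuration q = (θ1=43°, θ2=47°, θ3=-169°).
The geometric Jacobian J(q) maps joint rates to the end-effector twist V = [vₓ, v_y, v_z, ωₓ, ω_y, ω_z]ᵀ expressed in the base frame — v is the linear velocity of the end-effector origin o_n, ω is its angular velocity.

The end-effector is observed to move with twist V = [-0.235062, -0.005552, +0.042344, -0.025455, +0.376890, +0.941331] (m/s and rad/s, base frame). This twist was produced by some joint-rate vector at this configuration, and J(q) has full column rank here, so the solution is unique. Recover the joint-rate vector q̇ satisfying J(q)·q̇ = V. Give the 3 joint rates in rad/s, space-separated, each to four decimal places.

o_n = [0.0639, 0.5633, 0.7749]
J₁: ẑ×o_n = [-0.5633, 0.0639, 0.0000], ω = ẑ
J2: z=[-0.6820, 0.7314, 0.0000] o=[0.4754, 0.4433, 0.5400] → [0.1718, 0.1602, 0.2190, -0.6820, 0.7314, 0.0000]
J3: z=[0.5349, 0.4988, 0.6820] o=[0.2365, 0.8495, 0.4303] → [0.3670, -0.3020, -0.0670, 0.5349, 0.4988, 0.6820]
q̇ = J⁺·V = [0.7190, 0.2930, 0.3260]

0.7190 0.2930 0.3260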